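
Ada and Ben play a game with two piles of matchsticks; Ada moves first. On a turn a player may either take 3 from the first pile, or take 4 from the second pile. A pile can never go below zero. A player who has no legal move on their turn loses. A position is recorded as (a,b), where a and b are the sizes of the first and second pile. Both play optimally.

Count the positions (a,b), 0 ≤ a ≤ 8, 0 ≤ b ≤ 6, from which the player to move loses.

33

Label each position W (a win for the player to move) or L (a loss). A position with no legal move is L; any other position is W exactly when some move reaches an L, and L when every move reaches a W.
Every move lowers a or b (never raises either), so fill the grid row by row in increasing a, and left to right within a row: each cell's successors are then already labelled.
      b=0  b=1  b=2  b=3  b=4  b=5  b=6
a=0:    L    L    L    L    W    W    W
a=1:    L    L    L    L    W    W    W
a=2:    L    L    L    L    W    W    W
a=3:    W    W    W    W    L    L    L
a=4:    W    W    W    W    L    L    L
a=5:    W    W    W    W    L    L    L
a=6:    L    L    L    L    W    W    W
a=7:    L    L    L    L    W    W    W
a=8:    L    L    L    L    W    W    W
Cells with no legal move (terminal, hence L): (0,0), (0,1), (0,2), (0,3), (1,0), (1,1), (1,2), (1,3), (2,0), (2,1), (2,2), (2,3).
The remaining L cells, each justified by listing all of its moves:
(3,4): only reaches (0,4)(W), (3,0)(W), all W → L
(3,5): only reaches (0,5)(W), (3,1)(W), all W → L
(3,6): only reaches (0,6)(W), (3,2)(W), all W → L
(4,4): only reaches (1,4)(W), (4,0)(W), all W → L
(4,5): only reaches (1,5)(W), (4,1)(W), all W → L
(4,6): only reaches (1,6)(W), (4,2)(W), all W → L
(5,4): only reaches (2,4)(W), (5,0)(W), all W → L
(5,5): only reaches (2,5)(W), (5,1)(W), all W → L
(5,6): only reaches (2,6)(W), (5,2)(W), all W → L
(6,0): only reaches (3,0)(W), which is W → L
(6,1): only reaches (3,1)(W), which is W → L
(6,2): only reaches (3,2)(W), which is W → L
(6,3): only reaches (3,3)(W), which is W → L
(7,0): only reaches (4,0)(W), which is W → L
(7,1): only reaches (4,1)(W), which is W → L
(7,2): only reaches (4,2)(W), which is W → L
(7,3): only reaches (4,3)(W), which is W → L
(8,0): only reaches (5,0)(W), which is W → L
(8,1): only reaches (5,1)(W), which is W → L
(8,2): only reaches (5,2)(W), which is W → L
(8,3): only reaches (5,3)(W), which is W → L
Every other cell has at least one move into one of the L cells above, so it is W.
L cells per row: a=0: 4, a=1: 4, a=2: 4, a=3: 3, a=4: 3, a=5: 3, a=6: 4, a=7: 4, a=8: 4; total 33.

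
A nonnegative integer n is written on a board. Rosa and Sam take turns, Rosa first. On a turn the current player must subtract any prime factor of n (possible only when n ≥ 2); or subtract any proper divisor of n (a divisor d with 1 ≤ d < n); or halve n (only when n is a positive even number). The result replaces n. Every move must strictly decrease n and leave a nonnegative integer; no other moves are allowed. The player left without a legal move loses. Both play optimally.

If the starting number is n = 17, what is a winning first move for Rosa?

Move to 0.

Label each position W (a win for the player to move) or L (a loss). A position with no legal move is L; any other position is W exactly when some move reaches an L, and L when every move reaches a W.
n=0: no move → L
n=1: no move → L
n=2: can move to 0, which is L ⇒ W
n=3: can move to 0, which is L ⇒ W
n=4: moves to 2(W), 3(W); every one is W ⇒ L
n=5: can move to 0, which is L ⇒ W
n=6: can move to 4, which is L ⇒ W
n=7: can move to 0, which is L ⇒ W
n=8: can move to 4, which is L ⇒ W
n=9: moves to 6(W), 8(W); every one is W ⇒ L
n=10: can move to 9, which is L ⇒ W
n=11: can move to 0, which is L ⇒ W
n=12: can move to 9, which is L ⇒ W
n=13: can move to 0, which is L ⇒ W
n=14: moves to 7(W), 12(W), 13(W); every one is W ⇒ L
n=15: can move to 14, which is L ⇒ W
n=16: can move to 14, which is L ⇒ W
n=17: can move to 0, which is L ⇒ W
From 17, the L positions reachable in one move are: 0.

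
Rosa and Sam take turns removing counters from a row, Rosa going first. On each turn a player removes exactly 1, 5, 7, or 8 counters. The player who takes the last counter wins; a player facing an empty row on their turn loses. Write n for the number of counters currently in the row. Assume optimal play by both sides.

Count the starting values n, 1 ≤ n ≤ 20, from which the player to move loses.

6

Build the W/L table. Terminal = L. A non-terminal position is W if it has a move to some L; otherwise it is L.
n=0: no move → L
n=1: W (go to 0, an L position)
n=2: L (sole option 1(W) is W)
n=3: W (go to 2, an L position)
n=4: L (sole option 3(W) is W)
n=5: W (go to 4, an L position)
n=6: L (options 5(W), 1(W) are all W)
n=7: W (go to 6, an L position)
n=8: W (go to 0, an L position)
n=9: W (go to 4, an L position)
n=10: W (go to 2, an L position)
n=11: W (go to 6, an L position)
n=12: W (go to 4, an L position)
n=13: W (go to 6, an L position)
n=14: W (go to 6, an L position)
n=15: L (options 14(W), 10(W), 8(W), 7(W) are all W)
n=16: W (go to 15, an L position)
n=17: L (options 16(W), 12(W), 10(W), 9(W) are all W)
n=18: W (go to 17, an L position)
n=19: L (options 18(W), 14(W), 12(W), 11(W) are all W)
n=20: W (go to 19, an L position)
L entries with 1 ≤ n ≤ 20 (n=0 is outside the asked range and is not counted): n = 2, 4, 6, 15, 17, 19; that makes 6.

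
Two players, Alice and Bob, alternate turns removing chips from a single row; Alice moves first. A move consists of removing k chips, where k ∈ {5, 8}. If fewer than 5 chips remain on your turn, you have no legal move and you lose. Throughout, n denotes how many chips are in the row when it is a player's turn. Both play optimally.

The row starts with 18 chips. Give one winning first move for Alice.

Classify positions by backward induction: terminal positions (no move available) are L. From any other position, the mover wins iff some move reaches an L.
n=0: no move → L
n=1: no move → L
n=2: no move → L
n=3: no move → L
n=4: no move → L
n=5: reaches L-position 0 → W
n=6: reaches L-position 1 → W
n=7: reaches L-position 2 → W
n=8: reaches L-position 3 → W
n=9: reaches L-position 4 → W
n=10: reaches L-position 2 → W
n=11: reaches L-position 3 → W
n=12: reaches L-position 4 → W
n=13: only reaches 8(W), 5(W), all W → L
n=14: only reaches 9(W), 6(W), all W → L
n=15: only reaches 10(W), 7(W), all W → L
n=16: only reaches 11(W), 8(W), all W → L
n=17: only reaches 12(W), 9(W), all W → L
n=18: reaches L-position 13 → W
From 18, the L positions reachable in one move are: 13.

Remove 5, leaving 13.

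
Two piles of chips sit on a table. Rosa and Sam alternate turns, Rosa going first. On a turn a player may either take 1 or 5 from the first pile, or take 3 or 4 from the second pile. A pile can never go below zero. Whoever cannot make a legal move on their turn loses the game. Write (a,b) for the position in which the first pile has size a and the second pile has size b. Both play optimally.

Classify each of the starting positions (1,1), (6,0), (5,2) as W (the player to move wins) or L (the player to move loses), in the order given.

Positions with no move are L. A position that does have a move is losing for the player to move precisely when every available move leads to a winning position for the opponent. Fill in the labels:
No move ever increases a pile, so every position that can arise here has a ≤ 6 and b ≤ 2; it is enough to label the cells with 0 ≤ a ≤ 6 and 0 ≤ b ≤ 2.
Every move lowers a or b (never raises either), so fill the grid row by row in increasing a, and left to right within a row: each cell's successors are then already labelled.
      b=0  b=1  b=2
a=0:    L    L    L
a=1:    W    W    W
a=2:    L    L    L
a=3:    W    W    W
a=4:    L    L    L
a=5:    W    W    W
a=6:    L    L    L
Cells with no legal move (terminal, hence L): (0,0), (0,1), (0,2).
The remaining L cells, each justified by listing all of its moves:
(2,0): L (sole option (1,0)(W) is W)
(2,1): L (sole option (1,1)(W) is W)
(2,2): L (sole option (1,2)(W) is W)
(4,0): L (sole option (3,0)(W) is W)
(4,1): L (sole option (3,1)(W) is W)
(4,2): L (sole option (3,2)(W) is W)
(6,0): L (options (5,0)(W), (1,0)(W) are all W)
(6,1): L (options (5,1)(W), (1,1)(W) are all W)
(6,2): L (options (5,2)(W), (1,2)(W) are all W)
Every other cell has at least one move into one of the L cells above, so it is W.
(1,1): the move to (0,1) reaches an L cell, so W
(6,0): one of the L cells justified above, so L
(5,2): the move to (4,2) reaches an L cell, so W

(1,1): W, (6,0): L, (5,2): W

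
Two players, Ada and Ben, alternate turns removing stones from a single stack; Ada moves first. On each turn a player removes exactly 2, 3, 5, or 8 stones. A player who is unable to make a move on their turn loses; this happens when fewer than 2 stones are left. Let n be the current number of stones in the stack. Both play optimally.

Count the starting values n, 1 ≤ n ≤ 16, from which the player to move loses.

Compute win/loss labels from the base case upward. A position with no move is L. Any other position is W if it can reach an L in one move, else L.
n=0: no move → L
n=1: no move → L
n=2: can move to 0, which is L ⇒ W
n=3: can move to 1, which is L ⇒ W
n=4: can move to 1, which is L ⇒ W
n=5: can move to 0, which is L ⇒ W
n=6: can move to 1, which is L ⇒ W
n=7: moves to 5(W), 4(W), 2(W); every one is W ⇒ L
n=8: can move to 0, which is L ⇒ W
n=9: can move to 7, which is L ⇒ W
n=10: can move to 7, which is L ⇒ W
n=11: moves to 9(W), 8(W), 6(W), 3(W); every one is W ⇒ L
n=12: can move to 7, which is L ⇒ W
n=13: can move to 11, which is L ⇒ W
n=14: can move to 11, which is L ⇒ W
n=15: can move to 7, which is L ⇒ W
n=16: can move to 11, which is L ⇒ W
L entries with 1 ≤ n ≤ 16 (n=0 is outside the asked range and is not counted): n = 1, 7, 11; that makes 3.

3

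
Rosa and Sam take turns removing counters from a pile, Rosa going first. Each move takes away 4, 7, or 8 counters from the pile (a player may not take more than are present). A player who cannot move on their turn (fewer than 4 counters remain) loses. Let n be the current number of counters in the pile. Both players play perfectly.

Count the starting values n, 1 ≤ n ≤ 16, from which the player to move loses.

7

Compute win/loss labels from the base case upward. A position with no move is L. Any other position is W if it can reach an L in one move, else L.
n=0: no move → L
n=1: no move → L
n=2: no move → L
n=3: no move → L
n=4: reaches L-position 0 → W
n=5: reaches L-position 1 → W
n=6: reaches L-position 2 → W
n=7: reaches L-position 3 → W
n=8: reaches L-position 1 → W
n=9: reaches L-position 2 → W
n=10: reaches L-position 3 → W
n=11: reaches L-position 3 → W
n=12: only reaches 8(W), 5(W), 4(W), all W → L
n=13: only reaches 9(W), 6(W), 5(W), all W → L
n=14: only reaches 10(W), 7(W), 6(W), all W → L
n=15: only reaches 11(W), 8(W), 7(W), all W → L
n=16: reaches L-position 12 → W
L entries with 1 ≤ n ≤ 16 (n=0 is outside the asked range and is not counted): n = 1, 2, 3, 12, 13, 14, 15; that makes 7.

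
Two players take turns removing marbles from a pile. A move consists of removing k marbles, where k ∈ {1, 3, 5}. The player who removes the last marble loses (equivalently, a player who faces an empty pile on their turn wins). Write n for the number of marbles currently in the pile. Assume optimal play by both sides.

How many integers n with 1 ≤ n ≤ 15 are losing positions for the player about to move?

Use the standard recursion: the mover wins at a terminal position; elsewhere, the mover wins exactly when some move hands the opponent an L position.
n=0: no move; the opponent has just taken the last marble and therefore loses → W
n=1: the only move is to 0(W), a W ⇒ L
n=2: can move to 1, which is L ⇒ W
n=3: moves to 2(W), 0(W); every one is W ⇒ L
n=4: can move to 3, which is L ⇒ W
n=5: moves to 4(W), 2(W), 0(W); every one is W ⇒ L
n=6: can move to 5, which is L ⇒ W
n=7: moves to 6(W), 4(W), 2(W); every one is W ⇒ L
n=8: can move to 7, which is L ⇒ W
n=9: moves to 8(W), 6(W), 4(W); every one is W ⇒ L
n=10: can move to 9, which is L ⇒ W
n=11: moves to 10(W), 8(W), 6(W); every one is W ⇒ L
n=12: can move to 11, which is L ⇒ W
n=13: moves to 12(W), 10(W), 8(W); every one is W ⇒ L
n=14: can move to 13, which is L ⇒ W
n=15: moves to 14(W), 12(W), 10(W); every one is W ⇒ L
L entries with 1 ≤ n ≤ 15 (the range starts at n=1): n = 1, 3, 5, 7, 9, 11, 13, 15; that makes 8.

8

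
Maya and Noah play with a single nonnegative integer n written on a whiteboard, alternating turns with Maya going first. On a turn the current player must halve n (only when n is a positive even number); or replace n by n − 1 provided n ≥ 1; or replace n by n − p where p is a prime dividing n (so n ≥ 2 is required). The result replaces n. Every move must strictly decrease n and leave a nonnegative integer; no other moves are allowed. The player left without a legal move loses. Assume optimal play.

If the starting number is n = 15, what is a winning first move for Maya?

Move to 14.

Positions with no move are L. A position that does have a move is losing for the player to move precisely when every available move leads to a winning position for the opponent. Fill in the labels:
n=0: no move → L
n=1: →0(L), so W
n=2: →0(L), so W
n=3: →0(L), so W
n=4: →2(W), 3(W) — all W, so L
n=5: →0(L), so W
n=6: →4(L), so W
n=7: →0(L), so W
n=8: →4(L), so W
n=9: →6(W), 8(W) — all W, so L
n=10: →9(L), so W
n=11: →0(L), so W
n=12: →9(L), so W
n=13: →0(L), so W
n=14: →7(W), 12(W), 13(W) — all W, so L
n=15: →14(L), so W
From 15, the L positions reachable in one move are: 14.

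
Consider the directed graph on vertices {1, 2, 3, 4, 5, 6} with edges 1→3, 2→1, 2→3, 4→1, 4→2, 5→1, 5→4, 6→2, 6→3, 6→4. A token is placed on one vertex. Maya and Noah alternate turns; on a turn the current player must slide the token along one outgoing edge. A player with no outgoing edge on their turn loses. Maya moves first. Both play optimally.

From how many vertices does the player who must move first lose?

Classify positions by backward induction: terminal positions (no move available) are L. From any other position, the mover wins iff some move reaches an L.
Every edge goes from a vertex to one that appears earlier in the order 3, 1, 2, 4, 6, 5, so processing vertices in that order labels each vertex after all of its successors.
3: no outgoing edge → L
1: W (go to 3, an L position)
2: W (go to 3, an L position)
4: L (options 2(W), 1(W) are all W)
6: W (go to 4, an L position)
5: W (go to 4, an L position)
The L vertices are 3, 4; that is 2 in all.

2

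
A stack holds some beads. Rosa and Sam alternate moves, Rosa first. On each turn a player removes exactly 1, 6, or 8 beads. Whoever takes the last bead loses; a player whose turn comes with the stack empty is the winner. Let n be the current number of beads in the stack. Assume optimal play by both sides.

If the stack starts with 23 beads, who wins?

Rosa wins.

Use the standard recursion: the mover wins at a terminal position; elsewhere, the mover wins exactly when some move hands the opponent an L position.
n=0: no move; the opponent has just taken the last bead and therefore loses → W
n=1: L (sole option 0(W) is W)
n=2: W (go to 1, an L position)
n=3: L (sole option 2(W) is W)
n=4: W (go to 3, an L position)
n=5: L (sole option 4(W) is W)
n=6: W (go to 5, an L position)
n=7: W (go to 1, an L position)
n=8: L (options 7(W), 2(W), 0(W) are all W)
n=9: W (go to 8, an L position)
n=10: L (options 9(W), 4(W), 2(W) are all W)
n=11: W (go to 10, an L position)
n=12: L (options 11(W), 6(W), 4(W) are all W)
n=13: W (go to 12, an L position)
n=14: W (go to 8, an L position)
n=15: L (options 14(W), 9(W), 7(W) are all W)
n=16: W (go to 15, an L position)
n=17: L (options 16(W), 11(W), 9(W) are all W)
n=18: W (go to 17, an L position)
n=19: L (options 18(W), 13(W), 11(W) are all W)
n=20: W (go to 19, an L position)
n=21: W (go to 15, an L position)
n=22: L (options 21(W), 16(W), 14(W) are all W)
n=23: W (go to 22, an L position)
From 23 Rosa can remove 1, leaving 22, reaching an L position.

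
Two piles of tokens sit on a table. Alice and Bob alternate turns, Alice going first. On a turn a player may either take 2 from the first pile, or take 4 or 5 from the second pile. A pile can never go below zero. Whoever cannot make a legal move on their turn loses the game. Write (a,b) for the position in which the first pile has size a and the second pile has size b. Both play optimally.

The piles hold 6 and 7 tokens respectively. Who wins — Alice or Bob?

Use the standard recursion: the mover loses at a terminal position; elsewhere, the mover wins exactly when some move hands the opponent an L position.
No move ever increases a pile, so every position that can arise here has a ≤ 6 and b ≤ 7; it is enough to label the cells with 0 ≤ a ≤ 6 and 0 ≤ b ≤ 7.
Every move lowers a or b (never raises either), so fill the grid row by row in increasing a, and left to right within a row: each cell's successors are then already labelled.
      b=0  b=1  b=2  b=3  b=4  b=5  b=6  b=7
a=0:    L    L    L    L    W    W    W    W
a=1:    L    L    L    L    W    W    W    W
a=2:    W    W    W    W    L    L    L    L
a=3:    W    W    W    W    L    L    L    L
a=4:    L    L    L    L    W    W    W    W
a=5:    L    L    L    L    W    W    W    W
a=6:    W    W    W    W    L    L    L    L
Cells with no legal move (terminal, hence L): (0,0), (0,1), (0,2), (0,3), (1,0), (1,1), (1,2), (1,3).
The remaining L cells, each justified by listing all of its moves:
(2,4): L (options (0,4)(W), (2,0)(W) are all W)
(2,5): L (options (0,5)(W), (2,1)(W), (2,0)(W) are all W)
(2,6): L (options (0,6)(W), (2,2)(W), (2,1)(W) are all W)
(2,7): L (options (0,7)(W), (2,3)(W), (2,2)(W) are all W)
(3,4): L (options (1,4)(W), (3,0)(W) are all W)
(3,5): L (options (1,5)(W), (3,1)(W), (3,0)(W) are all W)
(3,6): L (options (1,6)(W), (3,2)(W), (3,1)(W) are all W)
(3,7): L (options (1,7)(W), (3,3)(W), (3,2)(W) are all W)
(4,0): L (sole option (2,0)(W) is W)
(4,1): L (sole option (2,1)(W) is W)
(4,2): L (sole option (2,2)(W) is W)
(4,3): L (sole option (2,3)(W) is W)
(5,0): L (sole option (3,0)(W) is W)
(5,1): L (sole option (3,1)(W) is W)
(5,2): L (sole option (3,2)(W) is W)
(5,3): L (sole option (3,3)(W) is W)
(6,4): L (options (4,4)(W), (6,0)(W) are all W)
(6,5): L (options (4,5)(W), (6,1)(W), (6,0)(W) are all W)
(6,6): L (options (4,6)(W), (6,2)(W), (6,1)(W) are all W)
(6,7): L (options (4,7)(W), (6,3)(W), (6,2)(W) are all W)
Every other cell has at least one move into one of the L cells above, so it is W.
The starting position (6,7) is L: whatever Alice does, the opponent receives a W position.

Bob wins.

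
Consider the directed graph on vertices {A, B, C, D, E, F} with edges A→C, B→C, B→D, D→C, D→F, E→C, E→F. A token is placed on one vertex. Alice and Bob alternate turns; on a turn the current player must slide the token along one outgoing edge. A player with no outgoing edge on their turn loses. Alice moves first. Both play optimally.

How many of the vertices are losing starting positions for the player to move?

2

Compute win/loss labels from the base case upward. A position with no move is L. Any other position is W if it can reach an L in one move, else L.
Every edge goes from a vertex to one that appears earlier in the order C, F, D, E, B, A, so processing vertices in that order labels each vertex after all of its successors.
C: no outgoing edge → L
F: no outgoing edge → L
D: →F(L), so W
E: →F(L), so W
B: →C(L), so W
A: →C(L), so W
The L vertices are C, F; that is 2 in all.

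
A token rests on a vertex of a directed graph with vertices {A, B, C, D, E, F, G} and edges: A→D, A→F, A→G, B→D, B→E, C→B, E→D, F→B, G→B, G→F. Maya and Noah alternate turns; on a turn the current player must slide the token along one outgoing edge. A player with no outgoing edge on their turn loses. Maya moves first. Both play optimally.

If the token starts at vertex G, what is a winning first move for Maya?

Move to F.

Compute win/loss labels from the base case upward. A position with no move is L. Any other position is W if it can reach an L in one move, else L.
Every edge goes from a vertex to one that appears earlier in the order D, E, B, F, G, A, C, so processing vertices in that order labels each vertex after all of its successors.
D: no outgoing edge → L
E: reaches L-position D → W
B: reaches L-position D → W
F: only reaches B(W), which is W → L
G: reaches L-position F → W
A: reaches L-position F → W
C: only reaches B(W), which is W → L
From G, the L positions reachable in one move are: F.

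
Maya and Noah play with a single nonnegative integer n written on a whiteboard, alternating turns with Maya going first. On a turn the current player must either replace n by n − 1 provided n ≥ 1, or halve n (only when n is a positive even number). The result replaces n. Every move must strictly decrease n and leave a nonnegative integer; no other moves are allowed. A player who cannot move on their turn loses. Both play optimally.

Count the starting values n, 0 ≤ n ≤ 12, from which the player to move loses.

Positions with no move are L. A position that does have a move is losing for the player to move precisely when every available move leads to a winning position for the opponent. Fill in the labels:
n=0: no move → L
n=1: →0(L), so W
n=2: →1(W) only, which is W, so L
n=3: →2(L), so W
n=4: →2(L), so W
n=5: →4(W) only, which is W, so L
n=6: →5(L), so W
n=7: →6(W) only, which is W, so L
n=8: →7(L), so W
n=9: →8(W) only, which is W, so L
n=10: →5(L), so W
n=11: →10(W) only, which is W, so L
n=12: →11(L), so W
L entries with 0 ≤ n ≤ 12: n = 0, 2, 5, 7, 9, 11; that makes 6.

6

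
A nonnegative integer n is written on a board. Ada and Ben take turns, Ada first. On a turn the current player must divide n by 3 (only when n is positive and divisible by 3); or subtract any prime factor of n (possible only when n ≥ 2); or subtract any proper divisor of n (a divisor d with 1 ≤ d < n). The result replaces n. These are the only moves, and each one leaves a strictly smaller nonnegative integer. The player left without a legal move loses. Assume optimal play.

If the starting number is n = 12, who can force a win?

Compute win/loss labels from the base case upward. A position with no move is L. Any other position is W if it can reach an L in one move, else L.
n=0: no move → L
n=1: no move → L
n=2: W (go to 0, an L position)
n=3: W (go to 0, an L position)
n=4: L (options 2(W), 3(W) are all W)
n=5: W (go to 0, an L position)
n=6: W (go to 4, an L position)
n=7: W (go to 0, an L position)
n=8: W (go to 4, an L position)
n=9: L (options 3(W), 6(W), 8(W) are all W)
n=10: W (go to 9, an L position)
n=11: W (go to 0, an L position)
n=12: W (go to 4, an L position)
From 12 Ada can move to 4, reaching an L position.

Ada wins.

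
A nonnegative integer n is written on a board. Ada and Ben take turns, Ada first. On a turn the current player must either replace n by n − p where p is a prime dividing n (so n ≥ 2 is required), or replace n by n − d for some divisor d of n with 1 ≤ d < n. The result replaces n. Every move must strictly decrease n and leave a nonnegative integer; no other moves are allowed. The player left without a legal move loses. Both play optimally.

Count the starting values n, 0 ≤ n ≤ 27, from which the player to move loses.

Label each position W (a win for the player to move) or L (a loss). A position with no legal move is L; any other position is W exactly when some move reaches an L, and L when every move reaches a W.
n=0: no move → L
n=1: no move → L
n=2: W (go to 0, an L position)
n=3: W (go to 0, an L position)
n=4: L (options 2(W), 3(W) are all W)
n=5: W (go to 0, an L position)
n=6: W (go to 4, an L position)
n=7: W (go to 0, an L position)
n=8: W (go to 4, an L position)
n=9: L (options 6(W), 8(W) are all W)
n=10: W (go to 9, an L position)
n=11: W (go to 0, an L position)
n=12: W (go to 9, an L position)
n=13: W (go to 0, an L position)
n=14: L (options 7(W), 12(W), 13(W) are all W)
n=15: W (go to 14, an L position)
n=16: W (go to 14, an L position)
n=17: W (go to 0, an L position)
n=18: W (go to 9, an L position)
n=19: W (go to 0, an L position)
n=20: L (options 10(W), 15(W), 16(W), 18(W), 19(W) are all W)
n=21: W (go to 14, an L position)
n=22: W (go to 20, an L position)
n=23: W (go to 0, an L position)
n=24: W (go to 20, an L position)
n=25: W (go to 20, an L position)
n=26: L (options 13(W), 24(W), 25(W) are all W)
n=27: W (go to 26, an L position)
L entries with 0 ≤ n ≤ 27: n = 0, 1, 4, 9, 14, 20, 26; that makes 7.

7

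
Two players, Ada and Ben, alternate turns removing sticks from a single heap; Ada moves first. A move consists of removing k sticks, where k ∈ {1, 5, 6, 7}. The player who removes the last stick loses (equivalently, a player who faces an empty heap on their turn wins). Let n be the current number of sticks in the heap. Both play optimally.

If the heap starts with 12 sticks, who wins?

Ada wins.

Build the W/L table. Terminal = W. A non-terminal position is W if it has a move to some L; otherwise it is L.
n=0: no move; the opponent has just taken the last stick and therefore loses → W
n=1: →0(W) only, which is W, so L
n=2: →1(L), so W
n=3: →2(W) only, which is W, so L
n=4: →3(L), so W
n=5: →4(W), 0(W) — all W, so L
n=6: →5(L), so W
n=7: →1(L), so W
n=8: →3(L), so W
n=9: →3(L), so W
n=10: →5(L), so W
n=11: →5(L), so W
n=12: →5(L), so W
The starting position 12 is W: Ada should remove 7, leaving 5, handing over an L position.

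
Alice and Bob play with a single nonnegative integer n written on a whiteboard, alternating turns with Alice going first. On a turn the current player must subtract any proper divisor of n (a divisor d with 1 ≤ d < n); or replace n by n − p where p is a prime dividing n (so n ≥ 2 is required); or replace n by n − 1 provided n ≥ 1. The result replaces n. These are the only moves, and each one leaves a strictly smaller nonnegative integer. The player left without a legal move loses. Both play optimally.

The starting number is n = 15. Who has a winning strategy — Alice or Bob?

Alice wins.

Work bottom-up. With no move the player to move loses. Otherwise the position is W if at least one move leads to an L position for the opponent, and L if every move leads to a W.
n=0: no move → L
n=1: reaches L-position 0 → W
n=2: reaches L-position 0 → W
n=3: reaches L-position 0 → W
n=4: only reaches 2(W), 3(W), all W → L
n=5: reaches L-position 0 → W
n=6: reaches L-position 4 → W
n=7: reaches L-position 0 → W
n=8: reaches L-position 4 → W
n=9: only reaches 6(W), 8(W), all W → L
n=10: reaches L-position 9 → W
n=11: reaches L-position 0 → W
n=12: reaches L-position 9 → W
n=13: reaches L-position 0 → W
n=14: only reaches 7(W), 12(W), 13(W), all W → L
n=15: reaches L-position 14 → W
From 15 Alice can move to 14, reaching an L position.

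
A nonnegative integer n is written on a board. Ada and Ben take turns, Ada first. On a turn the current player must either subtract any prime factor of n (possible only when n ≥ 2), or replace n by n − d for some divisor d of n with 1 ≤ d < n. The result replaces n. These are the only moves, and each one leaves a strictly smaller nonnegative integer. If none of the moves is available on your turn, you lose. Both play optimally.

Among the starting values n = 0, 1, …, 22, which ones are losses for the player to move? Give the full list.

0, 1, 4, 9, 14, 20

Positions with no move are L. A position that does have a move is losing for the player to move precisely when every available move leads to a winning position for the opponent. Fill in the labels:
n=0: no move → L
n=1: no move → L
n=2: reaches L-position 0 → W
n=3: reaches L-position 0 → W
n=4: only reaches 2(W), 3(W), all W → L
n=5: reaches L-position 0 → W
n=6: reaches L-position 4 → W
n=7: reaches L-position 0 → W
n=8: reaches L-position 4 → W
n=9: only reaches 6(W), 8(W), all W → L
n=10: reaches L-position 9 → W
n=11: reaches L-position 0 → W
n=12: reaches L-position 9 → W
n=13: reaches L-position 0 → W
n=14: only reaches 7(W), 12(W), 13(W), all W → L
n=15: reaches L-position 14 → W
n=16: reaches L-position 14 → W
n=17: reaches L-position 0 → W
n=18: reaches L-position 9 → W
n=19: reaches L-position 0 → W
n=20: only reaches 10(W), 15(W), 16(W), 18(W), 19(W), all W → L
n=21: reaches L-position 14 → W
n=22: reaches L-position 20 → W
The losing starting values of n are exactly the entries labelled L in this table (6 of them).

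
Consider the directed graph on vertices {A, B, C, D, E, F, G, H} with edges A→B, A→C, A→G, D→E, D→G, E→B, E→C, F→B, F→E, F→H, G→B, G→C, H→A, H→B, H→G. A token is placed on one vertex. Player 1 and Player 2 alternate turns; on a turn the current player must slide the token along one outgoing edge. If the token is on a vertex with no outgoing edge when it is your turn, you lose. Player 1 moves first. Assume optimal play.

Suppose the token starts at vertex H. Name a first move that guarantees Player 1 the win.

Move to B.

Use the standard recursion: the mover loses at a terminal position; elsewhere, the mover wins exactly when some move hands the opponent an L position.
Every edge goes from a vertex to one that appears earlier in the order B, C, G, A, H, E, D, F, so processing vertices in that order labels each vertex after all of its successors.
B: no outgoing edge → L
C: no outgoing edge → L
G: W (go to C, an L position)
A: W (go to C, an L position)
H: W (go to B, an L position)
E: W (go to C, an L position)
D: L (options E(W), G(W) are all W)
F: W (go to B, an L position)
From H, the L positions reachable in one move are: B.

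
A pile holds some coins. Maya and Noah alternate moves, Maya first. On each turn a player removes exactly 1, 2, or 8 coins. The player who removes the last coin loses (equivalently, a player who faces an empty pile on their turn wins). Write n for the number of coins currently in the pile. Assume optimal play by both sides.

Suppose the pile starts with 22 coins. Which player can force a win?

Compute win/loss labels from the base case upward. A position with no move is W. Any other position is W if it can reach an L in one move, else L.
n=0: no move; the opponent has just taken the last coin and therefore loses → W
n=1: only reaches 0(W), which is W → L
n=2: reaches L-position 1 → W
n=3: reaches L-position 1 → W
n=4: only reaches 3(W), 2(W), all W → L
n=5: reaches L-position 4 → W
n=6: reaches L-position 4 → W
n=7: only reaches 6(W), 5(W), all W → L
n=8: reaches L-position 7 → W
n=9: reaches L-position 7 → W
n=10: only reaches 9(W), 8(W), 2(W), all W → L
n=11: reaches L-position 10 → W
n=12: reaches L-position 10 → W
n=13: only reaches 12(W), 11(W), 5(W), all W → L
n=14: reaches L-position 13 → W
n=15: reaches L-position 13 → W
n=16: only reaches 15(W), 14(W), 8(W), all W → L
n=17: reaches L-position 16 → W
n=18: reaches L-position 16 → W
n=19: only reaches 18(W), 17(W), 11(W), all W → L
n=20: reaches L-position 19 → W
n=21: reaches L-position 19 → W
n=22: only reaches 21(W), 20(W), 14(W), all W → L
The starting position 22 is L: whatever Maya does, the opponent receives a W position.

Noah wins.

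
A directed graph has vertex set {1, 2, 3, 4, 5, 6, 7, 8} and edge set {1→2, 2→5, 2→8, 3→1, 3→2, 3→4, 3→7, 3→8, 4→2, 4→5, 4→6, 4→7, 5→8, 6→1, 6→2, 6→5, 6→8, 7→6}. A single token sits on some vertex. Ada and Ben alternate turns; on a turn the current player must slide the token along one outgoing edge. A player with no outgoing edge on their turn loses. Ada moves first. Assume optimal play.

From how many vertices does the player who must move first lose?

3

Use the standard recursion: the mover loses at a terminal position; elsewhere, the mover wins exactly when some move hands the opponent an L position.
Every edge goes from a vertex to one that appears earlier in the order 8, 5, 2, 1, 6, 7, 4, 3, so processing vertices in that order labels each vertex after all of its successors.
8: no outgoing edge → L
5: →8(L), so W
2: →8(L), so W
1: →2(W) only, which is W, so L
6: →1(L), so W
7: →6(W) only, which is W, so L
4: →7(L), so W
3: →7(L), so W
The L vertices are 1, 7, 8; that is 3 in all.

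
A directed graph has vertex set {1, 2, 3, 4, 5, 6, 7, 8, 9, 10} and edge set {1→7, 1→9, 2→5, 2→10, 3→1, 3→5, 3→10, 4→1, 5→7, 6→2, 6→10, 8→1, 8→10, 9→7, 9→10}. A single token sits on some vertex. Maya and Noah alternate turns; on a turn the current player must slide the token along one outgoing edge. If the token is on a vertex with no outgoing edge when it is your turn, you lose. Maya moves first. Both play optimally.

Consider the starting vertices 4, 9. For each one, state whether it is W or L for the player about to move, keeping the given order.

4: L, 9: W

Positions with no move are L. A position that does have a move is losing for the player to move precisely when every available move leads to a winning position for the opponent. Fill in the labels:
Every edge goes from a vertex to one that appears earlier in the order 7, 10, 9, 1, 5, 4, 2, 8, 6, 3, so processing vertices in that order labels each vertex after all of its successors.
7: no outgoing edge → L
10: no outgoing edge → L
9: W (go to 10, an L position)
1: W (go to 7, an L position)
5: W (go to 7, an L position)
4: L (sole option 1(W) is W)
2: W (go to 10, an L position)
8: W (go to 10, an L position)
6: W (go to 10, an L position)
3: W (go to 10, an L position)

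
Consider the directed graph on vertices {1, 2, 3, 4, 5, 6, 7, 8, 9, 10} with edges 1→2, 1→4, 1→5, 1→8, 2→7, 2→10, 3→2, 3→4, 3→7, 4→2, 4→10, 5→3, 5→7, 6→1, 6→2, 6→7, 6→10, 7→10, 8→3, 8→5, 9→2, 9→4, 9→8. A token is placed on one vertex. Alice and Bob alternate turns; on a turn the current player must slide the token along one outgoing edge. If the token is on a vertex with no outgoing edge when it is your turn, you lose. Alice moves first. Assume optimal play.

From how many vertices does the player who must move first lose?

Positions with no move are L. A position that does have a move is losing for the player to move precisely when every available move leads to a winning position for the opponent. Fill in the labels:
Every edge goes from a vertex to one that appears earlier in the order 10, 7, 2, 4, 3, 5, 8, 9, 1, 6, so processing vertices in that order labels each vertex after all of its successors.
10: no outgoing edge → L
7: W (go to 10, an L position)
2: W (go to 10, an L position)
4: W (go to 10, an L position)
3: L (options 4(W), 2(W), 7(W) are all W)
5: W (go to 3, an L position)
8: W (go to 3, an L position)
9: L (options 8(W), 4(W), 2(W) are all W)
1: L (options 8(W), 5(W), 4(W), 2(W) are all W)
6: W (go to 1, an L position)
The L vertices are 1, 3, 9, 10; that is 4 in all.

4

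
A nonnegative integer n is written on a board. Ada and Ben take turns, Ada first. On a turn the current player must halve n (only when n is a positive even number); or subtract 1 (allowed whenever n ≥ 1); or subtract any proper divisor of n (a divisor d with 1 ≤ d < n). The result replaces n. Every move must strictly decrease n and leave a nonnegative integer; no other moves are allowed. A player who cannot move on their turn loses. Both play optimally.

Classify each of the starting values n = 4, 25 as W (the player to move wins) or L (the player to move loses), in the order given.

4: W, 25: L

Label each position W (a win for the player to move) or L (a loss). A position with no legal move is L; any other position is W exactly when some move reaches an L, and L when every move reaches a W.
n=0: no move → L
n=1: reaches L-position 0 → W
n=2: only reaches 1(W), which is W → L
n=3: reaches L-position 2 → W
n=4: reaches L-position 2 → W
n=5: only reaches 4(W), which is W → L
n=6: reaches L-position 5 → W
n=7: only reaches 6(W), which is W → L
n=8: reaches L-position 7 → W
n=9: only reaches 6(W), 8(W), all W → L
n=10: reaches L-position 5 → W
n=11: only reaches 10(W), which is W → L
n=12: reaches L-position 9 → W
n=13: only reaches 12(W), which is W → L
n=14: reaches L-position 7 → W
n=15: only reaches 10(W), 12(W), 14(W), all W → L
n=16: reaches L-position 15 → W
n=17: only reaches 16(W), which is W → L
n=18: reaches L-position 9 → W
n=19: only reaches 18(W), which is W → L
n=20: reaches L-position 15 → W
n=21: only reaches 14(W), 18(W), 20(W), all W → L
n=22: reaches L-position 11 → W
n=23: only reaches 22(W), which is W → L
n=24: reaches L-position 21 → W
n=25: only reaches 20(W), 24(W), all W → L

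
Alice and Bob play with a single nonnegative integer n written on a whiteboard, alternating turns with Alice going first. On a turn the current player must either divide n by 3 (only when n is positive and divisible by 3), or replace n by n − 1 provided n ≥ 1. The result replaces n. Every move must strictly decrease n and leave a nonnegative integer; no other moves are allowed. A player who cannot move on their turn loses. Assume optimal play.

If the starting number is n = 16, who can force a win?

Compute win/loss labels from the base case upward. A position with no move is L. Any other position is W if it can reach an L in one move, else L.
n=0: no move → L
n=1: W (go to 0, an L position)
n=2: L (sole option 1(W) is W)
n=3: W (go to 2, an L position)
n=4: L (sole option 3(W) is W)
n=5: W (go to 4, an L position)
n=6: W (go to 2, an L position)
n=7: L (sole option 6(W) is W)
n=8: W (go to 7, an L position)
n=9: L (options 3(W), 8(W) are all W)
n=10: W (go to 9, an L position)
n=11: L (sole option 10(W) is W)
n=12: W (go to 4, an L position)
n=13: L (sole option 12(W) is W)
n=14: W (go to 13, an L position)
n=15: L (options 5(W), 14(W) are all W)
n=16: W (go to 15, an L position)
The starting position 16 is W: Alice should move to 15, handing over an L position.

Alice wins.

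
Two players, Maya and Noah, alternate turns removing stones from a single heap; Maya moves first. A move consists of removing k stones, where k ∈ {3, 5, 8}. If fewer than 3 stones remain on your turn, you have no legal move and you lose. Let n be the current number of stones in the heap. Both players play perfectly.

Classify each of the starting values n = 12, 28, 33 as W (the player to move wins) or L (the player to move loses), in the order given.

Label each position W (a win for the player to move) or L (a loss). A position with no legal move is L; any other position is W exactly when some move reaches an L, and L when every move reaches a W.
n=0: no move → L
n=1: no move → L
n=2: no move → L
n=3: W (go to 0, an L position)
n=4: W (go to 1, an L position)
n=5: W (go to 2, an L position)
n=6: W (go to 1, an L position)
n=7: W (go to 2, an L position)
n=8: W (go to 0, an L position)
n=9: W (go to 1, an L position)
n=10: W (go to 2, an L position)
n=11: L (options 8(W), 6(W), 3(W) are all W)
n=12: L (options 9(W), 7(W), 4(W) are all W)
n=13: L (options 10(W), 8(W), 5(W) are all W)
n=14: W (go to 11, an L position)
n=15: W (go to 12, an L position)
n=16: W (go to 13, an L position)
n=17: W (go to 12, an L position)
n=18: W (go to 13, an L position)
n=19: W (go to 11, an L position)
n=20: W (go to 12, an L position)
n=21: W (go to 13, an L position)
n=22: L (options 19(W), 17(W), 14(W) are all W)
n=23: L (options 20(W), 18(W), 15(W) are all W)
n=24: L (options 21(W), 19(W), 16(W) are all W)
n=25: W (go to 22, an L position)
n=26: W (go to 23, an L position)
n=27: W (go to 24, an L position)
n=28: W (go to 23, an L position)
n=29: W (go to 24, an L position)
n=30: W (go to 22, an L position)
n=31: W (go to 23, an L position)
n=32: W (go to 24, an L position)
n=33: L (options 30(W), 28(W), 25(W) are all W)

12: L, 28: W, 33: L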